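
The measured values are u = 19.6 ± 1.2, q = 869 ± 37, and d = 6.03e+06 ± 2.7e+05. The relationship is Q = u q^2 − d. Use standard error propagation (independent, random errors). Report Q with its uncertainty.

(8.77 ± 1.58) × 10^6

Let p = u·q^2 = 1.48e+07. δp/p = √((1·δu/u)² + (2·δq/q)²) = √(0.00375 + 0.00725) = 0.105, so δp = 1.55e+06.
Q = p − d: δQ = √(δp² + δd²) = √(2.41e+12 + 7.29e+10) = 1.58e+06
Q = 8.77e+06.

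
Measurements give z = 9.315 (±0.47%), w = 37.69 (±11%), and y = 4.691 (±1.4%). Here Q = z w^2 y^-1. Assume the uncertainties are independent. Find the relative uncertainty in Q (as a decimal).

0.220

Each factor contributes (exponent × relative error)² to (δQ/Q)²:
  (1·δz/z)² = (1×0.00470)² = 2.21e-05;  (2·δw/w)² = (2×0.110)² = 0.0484;  (-1·δy/y)² = (-1×0.0140)² = 0.000196
δQ/Q = √(0.0486) = 0.220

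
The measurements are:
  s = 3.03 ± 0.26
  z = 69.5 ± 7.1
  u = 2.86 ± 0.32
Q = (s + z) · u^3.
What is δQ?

593

Let w = s + z = 72.5. δw = √(δs² + δz²) = √(0.0676 + 50.4) = 7.10, so δw/w = 0.0980.
Q is then a monomial in w, u:
δQ/Q = √((δw/w)² + (3·δu/u)²) = √(0.00960 + 0.113) = 0.350
Q = 1700, so δQ = 0.350 × 1700 = 593.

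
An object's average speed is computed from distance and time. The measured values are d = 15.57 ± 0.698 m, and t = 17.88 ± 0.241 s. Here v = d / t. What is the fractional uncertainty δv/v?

0.0468

For a monomial v ∝ d, t^-1, fractional errors add in quadrature:
  (1·δd/d)² = (1×0.0448)² = 0.00201;  (-1·δt/t)² = (-1×0.0135)² = 0.000182
δv/v = √(0.00219) = 0.0468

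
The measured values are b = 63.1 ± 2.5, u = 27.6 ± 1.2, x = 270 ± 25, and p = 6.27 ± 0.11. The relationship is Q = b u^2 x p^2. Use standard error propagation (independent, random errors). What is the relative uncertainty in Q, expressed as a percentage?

13.8%

Relative error in a monomial: (δQ/Q)² = Σ (nᵢ · δxᵢ/xᵢ)².
  (1·δb/b)² = (1×0.0396)² = 0.00157;  (2·δu/u)² = (2×0.0435)² = 0.00756;  (1·δx/x)² = (1×0.0926)² = 0.00857;  (2·δp/p)² = (2×0.0175)² = 0.00123
δQ/Q = √(0.0189) = 0.138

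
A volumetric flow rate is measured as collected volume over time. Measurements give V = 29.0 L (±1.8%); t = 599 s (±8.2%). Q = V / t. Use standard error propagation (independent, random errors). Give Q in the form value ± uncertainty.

Products/powers → add relative errors in quadrature, weighted by exponent:
  (1·δV/V)² = (1×0.0180)² = 0.000324;  (-1·δt/t)² = (-1×0.0820)² = 0.00672
δQ/Q = √(0.00705) = 0.0840
Q = 0.0484 L/s, so δQ = 0.0840 × 0.0484 = 0.00406 L/s.

0.0484 ± 0.00406 L/s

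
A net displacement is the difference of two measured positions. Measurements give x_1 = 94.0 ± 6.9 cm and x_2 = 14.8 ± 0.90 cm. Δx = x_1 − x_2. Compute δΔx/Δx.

Sums and differences: (δΔx)² = Σ (cᵢ δxᵢ)².
  (δx_1)² = 47.6;  (δx_2)² = 0.810
δΔx = √(48.4) = 6.96 cm
Δx = 79.2 cm, so δΔx/Δx = 6.96/79.2 = 0.0879.

0.0879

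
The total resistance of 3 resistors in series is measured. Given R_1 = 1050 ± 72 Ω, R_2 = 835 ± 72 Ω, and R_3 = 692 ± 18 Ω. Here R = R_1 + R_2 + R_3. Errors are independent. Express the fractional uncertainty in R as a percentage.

4.01%

R is a linear combination, so absolute uncertainties add in quadrature:
  (δR_1)² = 5180;  (δR_2)² = 5180;  (δR_3)² = 324
δR = √(10700) = 103 Ω
R = 2580 Ω, so δR/R = 103/2580 = 0.0401.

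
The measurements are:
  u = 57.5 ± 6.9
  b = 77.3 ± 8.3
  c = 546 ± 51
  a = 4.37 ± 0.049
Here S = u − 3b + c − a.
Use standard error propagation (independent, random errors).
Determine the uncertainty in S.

57.2

For a sum/difference, combine absolute errors in quadrature:
  (δu)² = 47.6;  (3·δb)² = 620;  (δc)² = 2600;  (δa)² = 0.00240
δS = √(3270) = 57.2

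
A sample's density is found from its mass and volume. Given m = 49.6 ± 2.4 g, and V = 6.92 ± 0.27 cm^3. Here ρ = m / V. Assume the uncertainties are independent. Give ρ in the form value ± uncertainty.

Since ρ is a product/quotient, work with relative uncertainties:
  (1·δm/m)² = (1×0.0484)² = 0.00234;  (-1·δV/V)² = (-1×0.0390)² = 0.00152
δρ/ρ = √(0.00386) = 0.0622
ρ = 7.17 g/cm^3, so δρ = 0.0622 × 7.17 = 0.446 g/cm^3.

7.17 ± 0.446 g/cm^3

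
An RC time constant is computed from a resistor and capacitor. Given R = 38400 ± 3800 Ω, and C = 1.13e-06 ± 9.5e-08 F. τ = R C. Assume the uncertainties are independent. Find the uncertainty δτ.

0.00563 s

Since τ is a product/quotient, work with relative uncertainties:
  (1·δR/R)² = (1×0.0990)² = 0.00979;  (1·δC/C)² = (1×0.0841)² = 0.00707
δτ/τ = √(0.0169) = 0.130
τ = 0.0434 s, so δτ = 0.130 × 0.0434 = 0.00563 s.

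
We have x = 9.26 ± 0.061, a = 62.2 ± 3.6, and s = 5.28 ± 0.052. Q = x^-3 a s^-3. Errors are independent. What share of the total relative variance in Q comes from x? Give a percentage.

8.47%

(δQ/Q)² = (-3·δx/x)² + (1·δa/a)² + (-3·δs/s)²
  x term: (-3×0.00659)² = 0.000391
  a term: (1×0.0579)² = 0.00335
  s term: (-3×0.00985)² = 0.000873
Total = 0.00461. Share from x = 0.000391/0.00461 = 0.0847.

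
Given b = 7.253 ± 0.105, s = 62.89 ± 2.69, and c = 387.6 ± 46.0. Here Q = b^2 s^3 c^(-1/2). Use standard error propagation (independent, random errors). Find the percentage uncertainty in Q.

Each factor contributes (exponent × relative error)² to (δQ/Q)²:
  (2·δb/b)² = (2×0.0145)² = 0.000838;  (3·δs/s)² = (3×0.0428)² = 0.0165;  (−½·δc/c)² = (-0.5×0.119)² = 0.00352
δQ/Q = √(0.0208) = 0.144

14.4%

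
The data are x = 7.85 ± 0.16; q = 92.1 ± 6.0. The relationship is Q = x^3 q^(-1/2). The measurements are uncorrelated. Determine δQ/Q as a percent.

Q is a product of powers, so relative uncertainties combine in quadrature:
  (3·δx/x)² = (3×0.0204)² = 0.00374;  (−½·δq/q)² = (-0.5×0.0651)² = 0.00106
δQ/Q = √(0.00480) = 0.0693

6.93%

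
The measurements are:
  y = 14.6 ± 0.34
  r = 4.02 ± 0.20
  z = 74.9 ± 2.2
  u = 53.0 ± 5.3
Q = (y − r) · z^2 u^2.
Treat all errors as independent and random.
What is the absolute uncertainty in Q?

Let w = y − r = 10.6. δw = √(δy² + δr²) = √(0.116 + 0.0400) = 0.394, so δw/w = 0.0373.
Q is then a monomial in w, z, u:
δQ/Q = √((δw/w)² + (2·δz/z)² + (2·δu/u)²) = √(0.00139 + 0.00345 + 0.0400) = 0.212
Q = 1.67e+08, so δQ = 0.212 × 1.67e+08 = 3.53e+07.

3.53e+07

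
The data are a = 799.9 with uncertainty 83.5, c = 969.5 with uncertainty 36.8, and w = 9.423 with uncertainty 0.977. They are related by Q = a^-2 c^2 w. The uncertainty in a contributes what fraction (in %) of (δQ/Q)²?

72.5%

(δQ/Q)² = (-2·δa/a)² + (2·δc/c)² + (1·δw/w)²
  a term: (-2×0.104)² = 0.0436
  c term: (2×0.0380)² = 0.00576
  w term: (1×0.104)² = 0.0108
Total = 0.0601. Share from a = 0.0436/0.0601 = 0.725.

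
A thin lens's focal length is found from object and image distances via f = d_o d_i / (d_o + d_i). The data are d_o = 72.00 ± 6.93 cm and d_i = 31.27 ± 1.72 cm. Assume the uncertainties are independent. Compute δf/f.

0.0482

∂f/∂d_o = (d_i/(d_o+d_i))² = 0.0917;  ∂f/∂d_i = (d_o/(d_o+d_i))² = 0.486
δf = √((∂f/∂d_o · δd_o)² + (∂f/∂d_i · δd_i)²) = √(0.404 + 0.699) = 1.05 cm
f = 21.80 cm, so δf/f = 1.05/21.80 = 0.0482.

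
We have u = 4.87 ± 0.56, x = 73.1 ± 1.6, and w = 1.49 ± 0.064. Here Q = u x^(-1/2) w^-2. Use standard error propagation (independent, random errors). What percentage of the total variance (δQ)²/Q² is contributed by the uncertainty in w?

(δQ/Q)² = (1·δu/u)² + (−½·δx/x)² + (-2·δw/w)²
  u term: (1×0.115)² = 0.0132
  x term: (-0.5×0.0219)² = 0.000120
  w term: (-2×0.0430)² = 0.00738
Total = 0.0207. Share from w = 0.00738/0.0207 = 0.356.

35.6%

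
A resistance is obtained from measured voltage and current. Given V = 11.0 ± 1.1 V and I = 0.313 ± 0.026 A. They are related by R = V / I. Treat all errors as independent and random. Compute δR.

For a monomial R ∝ V, I^-1, fractional errors add in quadrature:
  (1·δV/V)² = (1×0.100)² = 0.0100;  (-1·δI/I)² = (-1×0.0831)² = 0.00690
δR/R = √(0.0169) = 0.130
R = 35.1 Ω, so δR = 0.130 × 35.1 = 4.57 Ω.

4.57 Ω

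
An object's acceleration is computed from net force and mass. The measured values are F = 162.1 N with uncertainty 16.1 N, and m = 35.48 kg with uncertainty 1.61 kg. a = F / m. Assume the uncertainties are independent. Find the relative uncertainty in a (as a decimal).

0.109

Products/powers → add relative errors in quadrature, weighted by exponent:
  (1·δF/F)² = (1×0.0993)² = 0.00986;  (-1·δm/m)² = (-1×0.0454)² = 0.00206
δa/a = √(0.0119) = 0.109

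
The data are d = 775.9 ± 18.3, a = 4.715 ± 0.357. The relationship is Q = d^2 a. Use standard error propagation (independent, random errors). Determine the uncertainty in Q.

2.53e+05

Since Q is a product/quotient, work with relative uncertainties:
  (2·δd/d)² = (2×0.0236)² = 0.00223;  (1·δa/a)² = (1×0.0757)² = 0.00573
δQ/Q = √(0.00796) = 0.0892
Q = 2.839e+06, so δQ = 0.0892 × 2.839e+06 = 2.53e+05.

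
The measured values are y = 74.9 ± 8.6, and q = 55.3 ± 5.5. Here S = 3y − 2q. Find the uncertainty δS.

Absolute uncertainties add in quadrature for a linear combination:
  (3·δy)² = 666;  (2·δq)² = 121
δS = √(787) = 28.0

28.0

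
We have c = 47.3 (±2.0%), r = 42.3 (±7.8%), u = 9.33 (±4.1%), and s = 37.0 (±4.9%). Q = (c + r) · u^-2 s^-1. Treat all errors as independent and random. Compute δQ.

0.00286

Let w = c + r = 89.6. δw = √(δc² + δr²) = √(0.895 + 10.9) = 3.43, so δw/w = 0.0383.
Q is then a monomial in w, u, s:
δQ/Q = √((δw/w)² + (-2·δu/u)² + (-1·δs/s)²) = √(0.00147 + 0.00672 + 0.00240) = 0.103
Q = 0.0278, so δQ = 0.103 × 0.0278 = 0.00286.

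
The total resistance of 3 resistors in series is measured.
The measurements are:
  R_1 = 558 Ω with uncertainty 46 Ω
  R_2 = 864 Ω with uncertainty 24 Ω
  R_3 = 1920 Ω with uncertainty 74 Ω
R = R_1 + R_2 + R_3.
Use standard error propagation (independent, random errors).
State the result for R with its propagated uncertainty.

R is a linear combination, so absolute uncertainties add in quadrature:
  (δR_1)² = 2120;  (δR_2)² = 576;  (δR_3)² = 5480
δR = √(8170) = 90.4 Ω
R = 3340 Ω.

3340 ± 90.4 Ω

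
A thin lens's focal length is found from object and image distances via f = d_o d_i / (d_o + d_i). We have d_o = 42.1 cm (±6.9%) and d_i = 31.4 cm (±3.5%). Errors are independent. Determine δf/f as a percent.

3.56%

∂f/∂d_o = (d_i/(d_o+d_i))² = 0.183;  ∂f/∂d_i = (d_o/(d_o+d_i))² = 0.328
δf = √((∂f/∂d_o · δd_o)² + (∂f/∂d_i · δd_i)²) = √(0.281 + 0.130) = 0.641 cm
f = 18.0 cm, so δf/f = 0.641/18.0 = 0.0356.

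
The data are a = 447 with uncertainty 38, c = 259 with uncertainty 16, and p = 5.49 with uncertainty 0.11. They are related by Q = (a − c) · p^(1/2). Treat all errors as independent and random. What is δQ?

Let u = a − c = 188. δu = √(δa² + δc²) = √(1440 + 256) = 41.2, so δu/u = 0.219.
Q is then a monomial in u, p:
δQ/Q = √((δu/u)² + (½·δp/p)²) = √(0.0481 + 0.000100) = 0.220
Q = 440, so δQ = 0.220 × 440 = 96.7.

96.7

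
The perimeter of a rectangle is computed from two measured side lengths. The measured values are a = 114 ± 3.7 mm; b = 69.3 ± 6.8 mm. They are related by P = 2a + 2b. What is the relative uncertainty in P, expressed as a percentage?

Each term contributes (cᵢ δxᵢ)² to (δP)²:
  (2·δa)² = 54.8;  (2·δb)² = 185
δP = √(240) = 15.5 mm
P = 367 mm, so δP/P = 15.5/367 = 0.0422.

4.22%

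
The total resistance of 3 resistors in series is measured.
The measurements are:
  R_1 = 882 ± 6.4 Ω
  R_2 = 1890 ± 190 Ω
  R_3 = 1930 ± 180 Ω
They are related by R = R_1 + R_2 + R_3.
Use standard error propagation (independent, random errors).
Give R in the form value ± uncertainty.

4700 ± 262 Ω

For a sum/difference, combine absolute errors in quadrature:
  (δR_1)² = 41.0;  (δR_2)² = 36100;  (δR_3)² = 32400
δR = √(68500) = 262 Ω
R = 4700 Ω.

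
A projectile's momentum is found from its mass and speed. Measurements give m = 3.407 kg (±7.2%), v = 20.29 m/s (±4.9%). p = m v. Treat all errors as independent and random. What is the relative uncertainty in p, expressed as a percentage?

Relative error in a monomial: (δp/p)² = Σ (nᵢ · δxᵢ/xᵢ)².
  (1·δm/m)² = (1×0.0720)² = 0.00518;  (1·δv/v)² = (1×0.0490)² = 0.00240
δp/p = √(0.00759) = 0.0871

8.71%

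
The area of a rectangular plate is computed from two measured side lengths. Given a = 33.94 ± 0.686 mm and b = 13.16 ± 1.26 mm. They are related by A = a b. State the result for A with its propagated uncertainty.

A is a product of powers, so relative uncertainties combine in quadrature:
  (1·δa/a)² = (1×0.0202)² = 0.000409;  (1·δb/b)² = (1×0.0957)² = 0.00917
δA/A = √(0.00958) = 0.0979
A = 446.7 mm^2, so δA = 0.0979 × 446.7 = 43.7 mm^2.

446.7 ± 43.7 mm^2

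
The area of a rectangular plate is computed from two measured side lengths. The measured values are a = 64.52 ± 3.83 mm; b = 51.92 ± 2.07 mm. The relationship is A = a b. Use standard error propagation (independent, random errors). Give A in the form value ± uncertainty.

3350 ± 240 mm^2

Each factor contributes (exponent × relative error)² to (δA/A)²:
  (1·δa/a)² = (1×0.0594)² = 0.00352;  (1·δb/b)² = (1×0.0399)² = 0.00159
δA/A = √(0.00511) = 0.0715
A = 3350 mm^2, so δA = 0.0715 × 3350 = 240 mm^2.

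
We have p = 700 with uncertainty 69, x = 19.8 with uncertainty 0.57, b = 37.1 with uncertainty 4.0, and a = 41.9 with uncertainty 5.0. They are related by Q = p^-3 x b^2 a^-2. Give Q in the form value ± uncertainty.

Each factor contributes (exponent × relative error)² to (δQ/Q)²:
  (-3·δp/p)² = (-3×0.0986)² = 0.0874;  (1·δx/x)² = (1×0.0288)² = 0.000829;  (2·δb/b)² = (2×0.108)² = 0.0465;  (-2·δa/a)² = (-2×0.119)² = 0.0570
δQ/Q = √(0.192) = 0.438
Q = 4.53e-08, so δQ = 0.438 × 4.53e-08 = 1.98e-08.

(4.53 ± 1.98) × 10^-8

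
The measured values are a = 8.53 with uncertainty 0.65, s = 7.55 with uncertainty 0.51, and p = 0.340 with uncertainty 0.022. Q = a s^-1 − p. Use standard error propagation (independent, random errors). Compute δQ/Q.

Let w = a·s^-1 = 1.13. δw/w = √((1·δa/a)² + (-1·δs/s)²) = √(0.00581 + 0.00456) = 0.102, so δw = 0.115.
Q = w − p: δQ = √(δw² + δp²) = √(0.0132 + 0.000484) = 0.117
Q = 0.790, so δQ/Q = 0.117/0.790 = 0.148.

0.148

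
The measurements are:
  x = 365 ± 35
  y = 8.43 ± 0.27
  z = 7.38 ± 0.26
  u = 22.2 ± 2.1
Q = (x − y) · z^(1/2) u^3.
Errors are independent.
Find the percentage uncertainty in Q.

Let w = x − y = 357. δw = √(δx² + δy²) = √(1220 + 0.0729) = 35.0, so δw/w = 0.0982.
Q is then a monomial in w, z, u:
δQ/Q = √((δw/w)² + (½·δz/z)² + (3·δu/u)²) = √(0.00964 + 0.000310 + 0.0805) = 0.301

30.1%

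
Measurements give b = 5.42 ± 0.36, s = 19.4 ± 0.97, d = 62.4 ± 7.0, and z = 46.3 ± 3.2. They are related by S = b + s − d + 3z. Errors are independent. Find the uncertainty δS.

For a sum/difference, combine absolute errors in quadrature:
  (δb)² = 0.130;  (δs)² = 0.941;  (δd)² = 49.0;  (3·δz)² = 92.2
δS = √(142) = 11.9

11.9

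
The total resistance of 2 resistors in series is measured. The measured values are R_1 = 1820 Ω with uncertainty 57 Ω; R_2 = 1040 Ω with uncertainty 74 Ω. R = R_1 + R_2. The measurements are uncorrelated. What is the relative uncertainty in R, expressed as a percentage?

3.27%

Each term contributes (cᵢ δxᵢ)² to (δR)²:
  (δR_1)² = 3250;  (δR_2)² = 5480
δR = √(8720) = 93.4 Ω
R = 2860 Ω, so δR/R = 93.4/2860 = 0.0327.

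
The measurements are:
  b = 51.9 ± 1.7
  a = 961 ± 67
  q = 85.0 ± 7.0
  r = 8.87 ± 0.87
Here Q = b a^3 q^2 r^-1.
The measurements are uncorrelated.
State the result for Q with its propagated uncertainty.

(3.75 ± 1.07) × 10^13

Each factor contributes (exponent × relative error)² to (δQ/Q)²:
  (1·δb/b)² = (1×0.0328)² = 0.00107;  (3·δa/a)² = (3×0.0697)² = 0.0437;  (2·δq/q)² = (2×0.0824)² = 0.0271;  (-1·δr/r)² = (-1×0.0981)² = 0.00962
δQ/Q = √(0.0816) = 0.286
Q = 3.75e+13, so δQ = 0.286 × 3.75e+13 = 1.07e+13.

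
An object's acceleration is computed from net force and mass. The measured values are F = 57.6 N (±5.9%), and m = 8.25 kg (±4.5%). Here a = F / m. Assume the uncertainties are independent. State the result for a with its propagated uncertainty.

6.98 ± 0.518 m/s^2

For a monomial a ∝ F, m^-1, fractional errors add in quadrature:
  (1·δF/F)² = (1×0.0590)² = 0.00348;  (-1·δm/m)² = (-1×0.0450)² = 0.00202
δa/a = √(0.00551) = 0.0742
a = 6.98 m/s^2, so δa = 0.0742 × 6.98 = 0.518 m/s^2.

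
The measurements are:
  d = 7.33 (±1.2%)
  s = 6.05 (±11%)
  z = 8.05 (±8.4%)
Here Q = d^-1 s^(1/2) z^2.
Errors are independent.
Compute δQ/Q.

0.177

Relative error in a monomial: (δQ/Q)² = Σ (nᵢ · δxᵢ/xᵢ)².
  (-1·δd/d)² = (-1×0.0120)² = 0.000144;  (½·δs/s)² = (0.5×0.110)² = 0.00302;  (2·δz/z)² = (2×0.0840)² = 0.0282
δQ/Q = √(0.0314) = 0.177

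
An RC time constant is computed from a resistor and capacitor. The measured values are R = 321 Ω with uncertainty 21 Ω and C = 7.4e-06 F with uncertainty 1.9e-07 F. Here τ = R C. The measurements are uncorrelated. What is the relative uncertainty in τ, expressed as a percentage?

7.03%

Each factor contributes (exponent × relative error)² to (δτ/τ)²:
  (1·δR/R)² = (1×0.0654)² = 0.00428;  (1·δC/C)² = (1×0.0257)² = 0.000659
δτ/τ = √(0.00494) = 0.0703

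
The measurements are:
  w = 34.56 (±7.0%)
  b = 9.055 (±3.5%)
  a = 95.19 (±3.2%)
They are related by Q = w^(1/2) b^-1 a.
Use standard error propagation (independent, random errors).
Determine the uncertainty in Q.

3.64

Each factor contributes (exponent × relative error)² to (δQ/Q)²:
  (½·δw/w)² = (0.5×0.0700)² = 0.00123;  (-1·δb/b)² = (-1×0.0350)² = 0.00123;  (1·δa/a)² = (1×0.0320)² = 0.00102
δQ/Q = √(0.00347) = 0.0589
Q = 61.80, so δQ = 0.0589 × 61.80 = 3.64.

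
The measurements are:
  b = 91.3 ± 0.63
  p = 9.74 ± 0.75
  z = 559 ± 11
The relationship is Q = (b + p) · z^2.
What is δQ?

Let u = b + p = 101. δu = √(δb² + δp²) = √(0.397 + 0.562) = 0.979, so δu/u = 0.00969.
Q is then a monomial in u, z:
δQ/Q = √((δu/u)² + (2·δz/z)²) = √(9.4e-05 + 0.00155) = 0.0405
Q = 3.16e+07, so δQ = 0.0405 × 3.16e+07 = 1.28e+06.

1.28e+06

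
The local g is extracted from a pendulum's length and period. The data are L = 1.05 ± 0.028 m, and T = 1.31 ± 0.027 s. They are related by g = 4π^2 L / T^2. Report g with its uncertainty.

24.2 ± 1.19 m/s^2

Relative error in a monomial: (δg/g)² = Σ (nᵢ · δxᵢ/xᵢ)².
  (1·δL/L)² = (1×0.0267)² = 0.000711;  (-2·δT/T)² = (-2×0.0206)² = 0.00170
δg/g = √(0.00241) = 0.0491
g = 24.2 m/s^2, so δg = 0.0491 × 24.2 = 1.19 m/s^2.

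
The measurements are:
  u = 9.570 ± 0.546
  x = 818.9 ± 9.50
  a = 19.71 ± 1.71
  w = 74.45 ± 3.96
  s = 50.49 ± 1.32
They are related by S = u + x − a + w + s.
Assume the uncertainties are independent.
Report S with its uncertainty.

933.7 ± 10.5

S is a linear combination, so absolute uncertainties add in quadrature:
  (δu)² = 0.298;  (δx)² = 90.2;  (δa)² = 2.92;  (δw)² = 15.7;  (δs)² = 1.74
δS = √(111) = 10.5
S = 933.7.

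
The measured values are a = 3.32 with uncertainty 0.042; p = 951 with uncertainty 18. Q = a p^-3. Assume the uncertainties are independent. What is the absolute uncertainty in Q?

Each factor contributes (exponent × relative error)² to (δQ/Q)²:
  (1·δa/a)² = (1×0.0127)² = 0.000160;  (-3·δp/p)² = (-3×0.0189)² = 0.00322
δQ/Q = √(0.00338) = 0.0582
Q = 3.86e-09, so δQ = 0.0582 × 3.86e-09 = 2.25e-10.

2.25e-10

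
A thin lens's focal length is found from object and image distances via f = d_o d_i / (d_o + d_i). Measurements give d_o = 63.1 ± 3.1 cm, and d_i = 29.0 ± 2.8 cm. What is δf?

1.35 cm

∂f/∂d_o = (d_i/(d_o+d_i))² = 0.0991;  ∂f/∂d_i = (d_o/(d_o+d_i))² = 0.469
δf = √((∂f/∂d_o · δd_o)² + (∂f/∂d_i · δd_i)²) = √(0.0945 + 1.73) = 1.35 cm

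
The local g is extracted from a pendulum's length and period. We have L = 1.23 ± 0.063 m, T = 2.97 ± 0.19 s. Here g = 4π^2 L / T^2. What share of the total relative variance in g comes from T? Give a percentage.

(δg/g)² = (1·δL/L)² + (-2·δT/T)²
  L term: (1×0.0512)² = 0.00262
  T term: (-2×0.0640)² = 0.0164
Total = 0.0190. Share from T = 0.0164/0.0190 = 0.862.

86.2%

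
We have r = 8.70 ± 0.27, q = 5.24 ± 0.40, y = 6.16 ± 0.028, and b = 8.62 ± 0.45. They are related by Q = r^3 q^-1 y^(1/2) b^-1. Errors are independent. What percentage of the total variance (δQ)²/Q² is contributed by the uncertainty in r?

(δQ/Q)² = (3·δr/r)² + (-1·δq/q)² + (½·δy/y)² + (-1·δb/b)²
  r term: (3×0.0310)² = 0.00867
  q term: (-1×0.0763)² = 0.00583
  y term: (0.5×0.00455)² = 5.17e-06
  b term: (-1×0.0522)² = 0.00273
Total = 0.0172. Share from r = 0.00867/0.0172 = 0.503.

50.3%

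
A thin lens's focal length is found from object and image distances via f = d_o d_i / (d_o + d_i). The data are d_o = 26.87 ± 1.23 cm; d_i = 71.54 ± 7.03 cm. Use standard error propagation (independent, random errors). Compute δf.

0.835 cm

∂f/∂d_o = (d_i/(d_o+d_i))² = 0.528;  ∂f/∂d_i = (d_o/(d_o+d_i))² = 0.0746
δf = √((∂f/∂d_o · δd_o)² + (∂f/∂d_i · δd_i)²) = √(0.423 + 0.275) = 0.835 cm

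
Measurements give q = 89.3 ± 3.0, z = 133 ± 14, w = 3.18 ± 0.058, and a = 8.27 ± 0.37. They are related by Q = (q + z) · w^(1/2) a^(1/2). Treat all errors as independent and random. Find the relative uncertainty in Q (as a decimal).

0.0688

Let u = q + z = 222. δu = √(δq² + δz²) = √(9.00 + 196) = 14.3, so δu/u = 0.0644.
Q is then a monomial in u, w, a:
δQ/Q = √((δu/u)² + (½·δw/w)² + (½·δa/a)²) = √(0.00415 + 8.32e-05 + 0.000500) = 0.0688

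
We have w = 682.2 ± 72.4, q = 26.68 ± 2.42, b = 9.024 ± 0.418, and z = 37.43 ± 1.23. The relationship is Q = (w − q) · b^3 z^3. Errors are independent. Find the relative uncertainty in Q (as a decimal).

Let u = w − q = 655.5. δu = √(δw² + δq²) = √(5240 + 5.86) = 72.4, so δu/u = 0.111.
Q is then a monomial in u, b, z:
δQ/Q = √((δu/u)² + (3·δb/b)² + (3·δz/z)²) = √(0.0122 + 0.0193 + 0.00972) = 0.203

0.203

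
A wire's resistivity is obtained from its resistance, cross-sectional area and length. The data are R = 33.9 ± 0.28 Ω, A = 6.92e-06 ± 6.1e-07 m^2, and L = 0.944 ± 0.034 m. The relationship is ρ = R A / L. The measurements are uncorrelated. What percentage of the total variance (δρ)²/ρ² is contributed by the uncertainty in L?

(δρ/ρ)² = (1·δR/R)² + (1·δA/A)² + (-1·δL/L)²
  R term: (1×0.00826)² = 6.82e-05
  A term: (1×0.0882)² = 0.00777
  L term: (-1×0.0360)² = 0.00130
Total = 0.00914. Share from L = 0.00130/0.00914 = 0.142.

14.2%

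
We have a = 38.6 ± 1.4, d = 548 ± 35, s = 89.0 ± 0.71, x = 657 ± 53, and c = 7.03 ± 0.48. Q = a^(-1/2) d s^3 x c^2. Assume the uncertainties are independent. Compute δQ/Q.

0.174

Products/powers → add relative errors in quadrature, weighted by exponent:
  (−½·δa/a)² = (-0.5×0.0363)² = 0.000329;  (1·δd/d)² = (1×0.0639)² = 0.00408;  (3·δs/s)² = (3×0.00798)² = 0.000573;  (1·δx/x)² = (1×0.0807)² = 0.00651;  (2·δc/c)² = (2×0.0683)² = 0.0186
δQ/Q = √(0.0301) = 0.174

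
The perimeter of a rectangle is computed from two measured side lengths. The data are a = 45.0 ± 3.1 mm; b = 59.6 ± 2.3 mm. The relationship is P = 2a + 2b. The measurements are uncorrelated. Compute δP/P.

Sums and differences: (δP)² = Σ (cᵢ δxᵢ)².
  (2·δa)² = 38.4;  (2·δb)² = 21.2
δP = √(59.6) = 7.72 mm
P = 209 mm, so δP/P = 7.72/209 = 0.0369.

0.0369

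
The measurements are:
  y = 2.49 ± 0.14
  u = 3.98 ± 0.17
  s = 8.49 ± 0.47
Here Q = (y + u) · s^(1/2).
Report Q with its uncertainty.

Let w = y + u = 6.47. δw = √(δy² + δu²) = √(0.0196 + 0.0289) = 0.220, so δw/w = 0.0340.
Q is then a monomial in w, s:
δQ/Q = √((δw/w)² + (½·δs/s)²) = √(0.00116 + 0.000766) = 0.0439
Q = 18.9, so δQ = 0.0439 × 18.9 = 0.827.

18.9 ± 0.827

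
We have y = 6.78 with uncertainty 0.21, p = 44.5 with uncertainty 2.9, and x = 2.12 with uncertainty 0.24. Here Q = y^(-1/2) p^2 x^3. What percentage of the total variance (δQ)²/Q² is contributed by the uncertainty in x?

(δQ/Q)² = (−½·δy/y)² + (2·δp/p)² + (3·δx/x)²
  y term: (-0.5×0.0310)² = 0.000240
  p term: (2×0.0652)² = 0.0170
  x term: (3×0.113)² = 0.115
Total = 0.133. Share from x = 0.115/0.133 = 0.870.

87.0%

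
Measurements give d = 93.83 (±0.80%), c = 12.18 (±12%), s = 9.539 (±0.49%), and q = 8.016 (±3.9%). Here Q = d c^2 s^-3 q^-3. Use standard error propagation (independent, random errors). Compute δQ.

0.00833

Products/powers → add relative errors in quadrature, weighted by exponent:
  (1·δd/d)² = (1×0.00800)² = 6.4e-05;  (2·δc/c)² = (2×0.120)² = 0.0576;  (-3·δs/s)² = (-3×0.00490)² = 0.000216;  (-3·δq/q)² = (-3×0.0390)² = 0.0137
δQ/Q = √(0.0716) = 0.268
Q = 0.03114, so δQ = 0.268 × 0.03114 = 0.00833.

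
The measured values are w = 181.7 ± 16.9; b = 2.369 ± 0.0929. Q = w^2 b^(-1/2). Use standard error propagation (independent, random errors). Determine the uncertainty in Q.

Since Q is a product/quotient, work with relative uncertainties:
  (2·δw/w)² = (2×0.0930)² = 0.0346;  (−½·δb/b)² = (-0.5×0.0392)² = 0.000384
δQ/Q = √(0.0350) = 0.187
Q = 21450, so δQ = 0.187 × 21450 = 4010.

4010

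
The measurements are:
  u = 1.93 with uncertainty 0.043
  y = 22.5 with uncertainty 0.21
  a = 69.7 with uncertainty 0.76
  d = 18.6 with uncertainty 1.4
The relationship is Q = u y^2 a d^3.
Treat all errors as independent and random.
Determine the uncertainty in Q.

9.99e+07

Products/powers → add relative errors in quadrature, weighted by exponent:
  (1·δu/u)² = (1×0.0223)² = 0.000496;  (2·δy/y)² = (2×0.00933)² = 0.000348;  (1·δa/a)² = (1×0.0109)² = 0.000119;  (3·δd/d)² = (3×0.0753)² = 0.0510
δQ/Q = √(0.0520) = 0.228
Q = 4.38e+08, so δQ = 0.228 × 4.38e+08 = 9.99e+07.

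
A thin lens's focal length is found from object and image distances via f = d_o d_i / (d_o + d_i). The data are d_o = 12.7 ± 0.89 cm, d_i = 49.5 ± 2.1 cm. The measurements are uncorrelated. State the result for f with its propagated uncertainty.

10.1 ± 0.570 cm

∂f/∂d_o = (d_i/(d_o+d_i))² = 0.633;  ∂f/∂d_i = (d_o/(d_o+d_i))² = 0.0417
δf = √((∂f/∂d_o · δd_o)² + (∂f/∂d_i · δd_i)²) = √(0.318 + 0.00766) = 0.570 cm
f = 10.1 cm.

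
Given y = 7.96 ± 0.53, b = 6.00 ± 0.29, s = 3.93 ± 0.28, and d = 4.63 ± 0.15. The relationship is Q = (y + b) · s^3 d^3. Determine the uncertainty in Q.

20100

Let u = y + b = 14.0. δu = √(δy² + δb²) = √(0.281 + 0.0841) = 0.604, so δu/u = 0.0433.
Q is then a monomial in u, s, d:
δQ/Q = √((δu/u)² + (3·δs/s)² + (3·δd/d)²) = √(0.00187 + 0.0457 + 0.00945) = 0.239
Q = 84100, so δQ = 0.239 × 84100 = 20100.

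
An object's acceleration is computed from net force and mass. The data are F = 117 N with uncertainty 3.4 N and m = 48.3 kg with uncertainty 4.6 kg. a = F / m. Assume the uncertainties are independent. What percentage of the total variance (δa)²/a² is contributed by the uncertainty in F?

(δa/a)² = (1·δF/F)² + (-1·δm/m)²
  F term: (1×0.0291)² = 0.000844
  m term: (-1×0.0952)² = 0.00907
Total = 0.00991. Share from F = 0.000844/0.00991 = 0.0852.

8.52%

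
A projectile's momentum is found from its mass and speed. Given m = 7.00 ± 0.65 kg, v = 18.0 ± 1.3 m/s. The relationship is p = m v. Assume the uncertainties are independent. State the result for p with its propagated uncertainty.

126 ± 14.8 kg·m/s

p is a product of powers, so relative uncertainties combine in quadrature:
  (1·δm/m)² = (1×0.0929)² = 0.00862;  (1·δv/v)² = (1×0.0722)² = 0.00522
δp/p = √(0.0138) = 0.118
p = 126 kg·m/s, so δp = 0.118 × 126 = 14.8 kg·m/s.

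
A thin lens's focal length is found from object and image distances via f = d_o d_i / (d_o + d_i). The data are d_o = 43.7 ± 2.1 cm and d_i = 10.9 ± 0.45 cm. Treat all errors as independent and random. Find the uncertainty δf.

0.300 cm

∂f/∂d_o = (d_i/(d_o+d_i))² = 0.0399;  ∂f/∂d_i = (d_o/(d_o+d_i))² = 0.641
δf = √((∂f/∂d_o · δd_o)² + (∂f/∂d_i · δd_i)²) = √(0.00700 + 0.0831) = 0.300 cm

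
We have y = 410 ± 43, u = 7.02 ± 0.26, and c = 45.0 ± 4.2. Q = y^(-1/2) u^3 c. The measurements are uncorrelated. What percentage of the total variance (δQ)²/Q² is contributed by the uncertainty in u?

51.9%

(δQ/Q)² = (−½·δy/y)² + (3·δu/u)² + (1·δc/c)²
  y term: (-0.5×0.105)² = 0.00275
  u term: (3×0.0370)² = 0.0123
  c term: (1×0.0933)² = 0.00871
Total = 0.0238. Share from u = 0.0123/0.0238 = 0.519.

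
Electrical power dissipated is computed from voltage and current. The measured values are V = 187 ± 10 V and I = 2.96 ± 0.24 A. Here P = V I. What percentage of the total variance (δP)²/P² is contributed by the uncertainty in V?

(δP/P)² = (1·δV/V)² + (1·δI/I)²
  V term: (1×0.0535)² = 0.00286
  I term: (1×0.0811)² = 0.00657
Total = 0.00943. Share from V = 0.00286/0.00943 = 0.303.

30.3%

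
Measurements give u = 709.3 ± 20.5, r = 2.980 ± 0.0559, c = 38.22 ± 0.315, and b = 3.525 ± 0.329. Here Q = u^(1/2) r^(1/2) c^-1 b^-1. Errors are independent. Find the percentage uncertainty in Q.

Products/powers → add relative errors in quadrature, weighted by exponent:
  (½·δu/u)² = (0.5×0.0289)² = 0.000209;  (½·δr/r)² = (0.5×0.0188)² = 8.8e-05;  (-1·δc/c)² = (-1×0.00824)² = 6.79e-05;  (-1·δb/b)² = (-1×0.0933)² = 0.00871
δQ/Q = √(0.00908) = 0.0953

9.53%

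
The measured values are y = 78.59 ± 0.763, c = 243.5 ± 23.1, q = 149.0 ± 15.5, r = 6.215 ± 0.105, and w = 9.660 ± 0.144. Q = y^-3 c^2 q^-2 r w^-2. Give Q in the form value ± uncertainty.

Q is a product of powers, so relative uncertainties combine in quadrature:
  (-3·δy/y)² = (-3×0.00971)² = 0.000848;  (2·δc/c)² = (2×0.0949)² = 0.0360;  (-2·δq/q)² = (-2×0.104)² = 0.0433;  (1·δr/r)² = (1×0.0169)² = 0.000285;  (-2·δw/w)² = (-2×0.0149)² = 0.000889
δQ/Q = √(0.0813) = 0.285
Q = 3.664e-07, so δQ = 0.285 × 3.664e-07 = 1.04e-07.

(3.664 ± 1.04) × 10^-7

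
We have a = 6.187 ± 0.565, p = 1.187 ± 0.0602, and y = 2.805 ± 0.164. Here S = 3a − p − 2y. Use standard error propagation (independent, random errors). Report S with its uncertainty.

S is a linear combination, so absolute uncertainties add in quadrature:
  (3·δa)² = 2.87;  (δp)² = 0.00362;  (2·δy)² = 0.108
δS = √(2.98) = 1.73
S = 11.76.

11.76 ± 1.73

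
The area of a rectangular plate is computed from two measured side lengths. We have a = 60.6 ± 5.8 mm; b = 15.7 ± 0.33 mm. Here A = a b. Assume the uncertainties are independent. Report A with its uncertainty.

951 ± 93.2 mm^2

A is a product of powers, so relative uncertainties combine in quadrature:
  (1·δa/a)² = (1×0.0957)² = 0.00916;  (1·δb/b)² = (1×0.0210)² = 0.000442
δA/A = √(0.00960) = 0.0980
A = 951 mm^2, so δA = 0.0980 × 951 = 93.2 mm^2.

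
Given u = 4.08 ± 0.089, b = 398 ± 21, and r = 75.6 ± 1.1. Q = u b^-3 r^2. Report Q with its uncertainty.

Since Q is a product/quotient, work with relative uncertainties:
  (1·δu/u)² = (1×0.0218)² = 0.000476;  (-3·δb/b)² = (-3×0.0528)² = 0.0251;  (2·δr/r)² = (2×0.0146)² = 0.000847
δQ/Q = √(0.0264) = 0.162
Q = 0.000370, so δQ = 0.162 × 0.000370 = 6.01e-05.

(3.70 ± 0.601) × 10^-4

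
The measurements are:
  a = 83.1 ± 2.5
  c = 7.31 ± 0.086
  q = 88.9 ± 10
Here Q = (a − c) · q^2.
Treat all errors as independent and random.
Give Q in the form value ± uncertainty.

(5.99 ± 1.36) × 10^5

Let u = a − c = 75.8. δu = √(δa² + δc²) = √(6.25 + 0.00740) = 2.50, so δu/u = 0.0330.
Q is then a monomial in u, q:
δQ/Q = √((δu/u)² + (2·δq/q)²) = √(0.00109 + 0.0506) = 0.227
Q = 5.99e+05, so δQ = 0.227 × 5.99e+05 = 1.36e+05.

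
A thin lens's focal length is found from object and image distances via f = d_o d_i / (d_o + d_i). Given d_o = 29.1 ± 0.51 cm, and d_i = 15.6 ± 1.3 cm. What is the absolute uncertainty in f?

0.554 cm

∂f/∂d_o = (d_i/(d_o+d_i))² = 0.122;  ∂f/∂d_i = (d_o/(d_o+d_i))² = 0.424
δf = √((∂f/∂d_o · δd_o)² + (∂f/∂d_i · δd_i)²) = √(0.00386 + 0.304) = 0.554 cm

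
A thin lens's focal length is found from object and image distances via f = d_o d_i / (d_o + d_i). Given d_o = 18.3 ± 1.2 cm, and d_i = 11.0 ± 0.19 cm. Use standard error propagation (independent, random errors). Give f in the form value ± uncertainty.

6.87 ± 0.185 cm

∂f/∂d_o = (d_i/(d_o+d_i))² = 0.141;  ∂f/∂d_i = (d_o/(d_o+d_i))² = 0.390
δf = √((∂f/∂d_o · δd_o)² + (∂f/∂d_i · δd_i)²) = √(0.0286 + 0.00549) = 0.185 cm
f = 6.87 cm.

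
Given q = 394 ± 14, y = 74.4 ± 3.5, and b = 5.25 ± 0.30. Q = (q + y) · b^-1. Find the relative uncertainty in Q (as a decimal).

Let u = q + y = 468. δu = √(δq² + δy²) = √(196 + 12.2) = 14.4, so δu/u = 0.0308.
Q is then a monomial in u, b:
δQ/Q = √((δu/u)² + (-1·δb/b)²) = √(0.000949 + 0.00327) = 0.0649

0.0649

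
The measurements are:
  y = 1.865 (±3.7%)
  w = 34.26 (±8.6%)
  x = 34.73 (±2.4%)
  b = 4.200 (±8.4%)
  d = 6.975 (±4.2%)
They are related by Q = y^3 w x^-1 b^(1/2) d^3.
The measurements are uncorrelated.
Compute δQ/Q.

0.195

For a monomial Q ∝ y^3, w, x^-1, b^(1/2), d^3, fractional errors add in quadrature:
  (3·δy/y)² = (3×0.0370)² = 0.0123;  (1·δw/w)² = (1×0.0860)² = 0.00740;  (-1·δx/x)² = (-1×0.0240)² = 0.000576;  (½·δb/b)² = (0.5×0.0840)² = 0.00176;  (3·δd/d)² = (3×0.0420)² = 0.0159
δQ/Q = √(0.0379) = 0.195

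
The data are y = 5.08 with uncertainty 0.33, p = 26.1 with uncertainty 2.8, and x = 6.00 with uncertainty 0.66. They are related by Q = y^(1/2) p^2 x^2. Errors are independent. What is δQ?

For a monomial Q ∝ y^(1/2), p^2, x^2, fractional errors add in quadrature:
  (½·δy/y)² = (0.5×0.0650)² = 0.00105;  (2·δp/p)² = (2×0.107)² = 0.0460;  (2·δx/x)² = (2×0.110)² = 0.0484
δQ/Q = √(0.0955) = 0.309
Q = 55300, so δQ = 0.309 × 55300 = 17100.

17100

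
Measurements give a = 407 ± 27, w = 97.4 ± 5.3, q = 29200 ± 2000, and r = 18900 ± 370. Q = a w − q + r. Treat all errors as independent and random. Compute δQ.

Let p = a·w = 39600. δp/p = √((1·δa/a)² + (1·δw/w)²) = √(0.00440 + 0.00296) = 0.0858, so δp = 3400.
Q = p − q + r: δQ = √(δp² + δq² + δr²) = √(1.16e+07 + 4e+06 + 1.37e+05) = 3960

3960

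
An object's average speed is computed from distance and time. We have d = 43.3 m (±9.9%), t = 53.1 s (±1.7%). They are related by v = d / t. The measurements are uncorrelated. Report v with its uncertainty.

Relative error in a monomial: (δv/v)² = Σ (nᵢ · δxᵢ/xᵢ)².
  (1·δd/d)² = (1×0.0990)² = 0.00980;  (-1·δt/t)² = (-1×0.0170)² = 0.000289
δv/v = √(0.0101) = 0.100
v = 0.815 m/s, so δv = 0.100 × 0.815 = 0.0819 m/s.

0.815 ± 0.0819 m/s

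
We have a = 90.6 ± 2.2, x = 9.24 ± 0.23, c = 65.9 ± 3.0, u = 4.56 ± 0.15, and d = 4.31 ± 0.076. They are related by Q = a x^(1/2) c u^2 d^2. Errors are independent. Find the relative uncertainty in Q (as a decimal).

Each factor contributes (exponent × relative error)² to (δQ/Q)²:
  (1·δa/a)² = (1×0.0243)² = 0.000590;  (½·δx/x)² = (0.5×0.0249)² = 0.000155;  (1·δc/c)² = (1×0.0455)² = 0.00207;  (2·δu/u)² = (2×0.0329)² = 0.00433;  (2·δd/d)² = (2×0.0176)² = 0.00124
δQ/Q = √(0.00839) = 0.0916

0.0916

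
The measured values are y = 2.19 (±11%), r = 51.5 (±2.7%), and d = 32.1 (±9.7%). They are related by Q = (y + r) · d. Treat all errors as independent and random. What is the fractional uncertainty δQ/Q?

Let u = y + r = 53.7. δu = √(δy² + δr²) = √(0.0580 + 1.93) = 1.41, so δu/u = 0.0263.
Q is then a monomial in u, d:
δQ/Q = √((δu/u)² + (1·δd/d)²) = √(0.000691 + 0.00941) = 0.100

0.100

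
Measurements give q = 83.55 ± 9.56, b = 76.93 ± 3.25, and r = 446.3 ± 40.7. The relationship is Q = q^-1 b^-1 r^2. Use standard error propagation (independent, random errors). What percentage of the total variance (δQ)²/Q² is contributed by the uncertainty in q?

(δQ/Q)² = (-1·δq/q)² + (-1·δb/b)² + (2·δr/r)²
  q term: (-1×0.114)² = 0.0131
  b term: (-1×0.0422)² = 0.00178
  r term: (2×0.0912)² = 0.0333
Total = 0.0481. Share from q = 0.0131/0.0481 = 0.272.

27.2%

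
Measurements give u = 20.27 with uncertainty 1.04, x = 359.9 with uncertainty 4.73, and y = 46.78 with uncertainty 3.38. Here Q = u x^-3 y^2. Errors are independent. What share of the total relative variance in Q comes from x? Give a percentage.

(δQ/Q)² = (1·δu/u)² + (-3·δx/x)² + (2·δy/y)²
  u term: (1×0.0513)² = 0.00263
  x term: (-3×0.0131)² = 0.00155
  y term: (2×0.0723)² = 0.0209
Total = 0.0251. Share from x = 0.00155/0.0251 = 0.0620.

6.20%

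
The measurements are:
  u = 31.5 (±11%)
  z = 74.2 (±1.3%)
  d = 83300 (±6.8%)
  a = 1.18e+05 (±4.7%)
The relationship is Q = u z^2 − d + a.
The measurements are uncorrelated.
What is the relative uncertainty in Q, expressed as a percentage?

10.2%

Let p = u·z^2 = 1.73e+05. δp/p = √((1·δu/u)² + (2·δz/z)²) = √(0.0121 + 0.000676) = 0.113, so δp = 19600.
Q = p − d + a: δQ = √(δp² + δd² + δa²) = √(3.84e+08 + 3.21e+07 + 3.08e+07) = 21100
Q = 2.08e+05, so δQ/Q = 21100/2.08e+05 = 0.102.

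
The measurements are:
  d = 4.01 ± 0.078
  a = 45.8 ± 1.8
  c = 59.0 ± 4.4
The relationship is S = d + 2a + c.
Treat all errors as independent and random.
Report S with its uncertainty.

Each term contributes (cᵢ δxᵢ)² to (δS)²:
  (δd)² = 0.00608;  (2·δa)² = 13.0;  (δc)² = 19.4
δS = √(32.3) = 5.69
S = 155.

155 ± 5.69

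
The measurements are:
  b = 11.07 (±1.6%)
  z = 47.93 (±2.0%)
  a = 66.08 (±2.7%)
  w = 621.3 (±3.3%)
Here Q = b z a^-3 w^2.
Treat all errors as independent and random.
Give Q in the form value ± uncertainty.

Q is a product of powers, so relative uncertainties combine in quadrature:
  (1·δb/b)² = (1×0.0160)² = 0.000256;  (1·δz/z)² = (1×0.0200)² = 0.000400;  (-3·δa/a)² = (-3×0.0270)² = 0.00656;  (2·δw/w)² = (2×0.0330)² = 0.00436
δQ/Q = √(0.0116) = 0.108
Q = 709.8, so δQ = 0.108 × 709.8 = 76.4.

709.8 ± 76.4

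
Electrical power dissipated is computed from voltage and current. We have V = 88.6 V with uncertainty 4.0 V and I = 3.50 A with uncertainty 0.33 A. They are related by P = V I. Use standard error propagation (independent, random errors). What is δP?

For a monomial P ∝ V, I, fractional errors add in quadrature:
  (1·δV/V)² = (1×0.0451)² = 0.00204;  (1·δI/I)² = (1×0.0943)² = 0.00889
δP/P = √(0.0109) = 0.105
P = 310 W, so δP = 0.105 × 310 = 32.4 W.

32.4 W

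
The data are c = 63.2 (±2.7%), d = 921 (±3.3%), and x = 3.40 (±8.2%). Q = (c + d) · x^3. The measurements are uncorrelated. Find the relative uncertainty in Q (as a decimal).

0.248

Let u = c + d = 984. δu = √(δc² + δd²) = √(2.91 + 924) = 30.4, so δu/u = 0.0309.
Q is then a monomial in u, x:
δQ/Q = √((δu/u)² + (3·δx/x)²) = √(0.000957 + 0.0605) = 0.248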